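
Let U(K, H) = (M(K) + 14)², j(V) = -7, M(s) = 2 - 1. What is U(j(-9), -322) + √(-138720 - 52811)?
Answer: 225 + I*√191531 ≈ 225.0 + 437.64*I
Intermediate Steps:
M(s) = 1
U(K, H) = 225 (U(K, H) = (1 + 14)² = 15² = 225)
U(j(-9), -322) + √(-138720 - 52811) = 225 + √(-138720 - 52811) = 225 + √(-191531) = 225 + I*√191531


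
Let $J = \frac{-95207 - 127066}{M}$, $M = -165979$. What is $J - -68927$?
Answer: $\frac{11440656806}{165979} \approx 68928.0$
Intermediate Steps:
$J = \frac{222273}{165979}$ ($J = \frac{-95207 - 127066}{-165979} = \left(-222273\right) \left(- \frac{1}{165979}\right) = \frac{222273}{165979} \approx 1.3392$)
$J - -68927 = \frac{222273}{165979} - -68927 = \frac{222273}{165979} + \left(-246 + 69173\right) = \frac{222273}{165979} + 68927 = \frac{11440656806}{165979}$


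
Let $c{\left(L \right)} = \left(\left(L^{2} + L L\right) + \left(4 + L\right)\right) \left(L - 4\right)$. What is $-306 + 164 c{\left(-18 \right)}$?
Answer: $-2287778$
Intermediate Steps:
$c{\left(L \right)} = \left(-4 + L\right) \left(4 + L + 2 L^{2}\right)$ ($c{\left(L \right)} = \left(\left(L^{2} + L^{2}\right) + \left(4 + L\right)\right) \left(-4 + L\right) = \left(2 L^{2} + \left(4 + L\right)\right) \left(-4 + L\right) = \left(4 + L + 2 L^{2}\right) \left(-4 + L\right) = \left(-4 + L\right) \left(4 + L + 2 L^{2}\right)$)
$-306 + 164 c{\left(-18 \right)} = -306 + 164 \left(-16 - 7 \left(-18\right)^{2} + 2 \left(-18\right)^{3}\right) = -306 + 164 \left(-16 - 2268 + 2 \left(-5832\right)\right) = -306 + 164 \left(-16 - 2268 - 11664\right) = -306 + 164 \left(-13948\right) = -306 - 2287472 = -2287778$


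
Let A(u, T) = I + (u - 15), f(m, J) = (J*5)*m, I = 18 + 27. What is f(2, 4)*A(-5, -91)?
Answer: 1000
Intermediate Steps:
I = 45
f(m, J) = 5*J*m (f(m, J) = (5*J)*m = 5*J*m)
A(u, T) = 30 + u (A(u, T) = 45 + (u - 15) = 45 + (-15 + u) = 30 + u)
f(2, 4)*A(-5, -91) = (5*4*2)*(30 - 5) = 40*25 = 1000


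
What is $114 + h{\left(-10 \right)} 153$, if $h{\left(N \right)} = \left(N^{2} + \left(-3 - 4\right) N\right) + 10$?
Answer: $27654$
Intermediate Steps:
$h{\left(N \right)} = 10 + N^{2} - 7 N$ ($h{\left(N \right)} = \left(N^{2} - 7 N\right) + 10 = 10 + N^{2} - 7 N$)
$114 + h{\left(-10 \right)} 153 = 114 + \left(10 + \left(-10\right)^{2} - -70\right) 153 = 114 + \left(10 + 100 + 70\right) 153 = 114 + 180 \cdot 153 = 114 + 27540 = 27654$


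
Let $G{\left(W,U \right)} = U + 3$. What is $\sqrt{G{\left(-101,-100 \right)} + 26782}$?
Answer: $3 \sqrt{2965} \approx 163.36$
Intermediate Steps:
$G{\left(W,U \right)} = 3 + U$
$\sqrt{G{\left(-101,-100 \right)} + 26782} = \sqrt{\left(3 - 100\right) + 26782} = \sqrt{-97 + 26782} = \sqrt{26685} = 3 \sqrt{2965}$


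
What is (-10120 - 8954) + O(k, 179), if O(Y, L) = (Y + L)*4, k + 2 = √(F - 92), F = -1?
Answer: -18366 + 4*I*√93 ≈ -18366.0 + 38.575*I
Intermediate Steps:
k = -2 + I*√93 (k = -2 + √(-1 - 92) = -2 + √(-93) = -2 + I*√93 ≈ -2.0 + 9.6436*I)
O(Y, L) = 4*L + 4*Y (O(Y, L) = (L + Y)*4 = 4*L + 4*Y)
(-10120 - 8954) + O(k, 179) = (-10120 - 8954) + (4*179 + 4*(-2 + I*√93)) = -19074 + (716 + (-8 + 4*I*√93)) = -19074 + (708 + 4*I*√93) = -18366 + 4*I*√93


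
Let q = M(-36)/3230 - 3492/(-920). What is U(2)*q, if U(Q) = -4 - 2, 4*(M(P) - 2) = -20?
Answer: -169146/7429 ≈ -22.768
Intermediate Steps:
M(P) = -3 (M(P) = 2 + (¼)*(-20) = 2 - 5 = -3)
U(Q) = -6
q = 28191/7429 (q = -3/3230 - 3492/(-920) = -3*1/3230 - 3492*(-1/920) = -3/3230 + 873/230 = 28191/7429 ≈ 3.7947)
U(2)*q = -6*28191/7429 = -169146/7429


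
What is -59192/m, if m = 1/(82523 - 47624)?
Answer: -2065741608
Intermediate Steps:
m = 1/34899 ≈ 2.8654e-5
-59192/m = -59192/1/34899 = -59192*34899 = -2065741608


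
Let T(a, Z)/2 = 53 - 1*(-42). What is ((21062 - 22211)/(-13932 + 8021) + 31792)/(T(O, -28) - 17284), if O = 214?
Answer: -187923661/101042634 ≈ -1.8598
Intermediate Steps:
T(a, Z) = 190 (T(a, Z) = 2*(53 - 1*(-42)) = 2*(53 + 42) = 2*95 = 190)
((21062 - 22211)/(-13932 + 8021) + 31792)/(T(O, -28) - 17284) = ((21062 - 22211)/(-13932 + 8021) + 31792)/(190 - 17284) = (-1149/(-5911) + 31792)/(-17094) = (-1149*(-1/5911) + 31792)*(-1/17094) = (1149/5911 + 31792)*(-1/17094) = (187923661/5911)*(-1/17094) = -187923661/101042634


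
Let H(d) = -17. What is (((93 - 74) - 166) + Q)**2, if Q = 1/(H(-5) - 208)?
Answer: 1094021776/50625 ≈ 21610.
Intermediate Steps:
Q = -1/225 (Q = 1/(-17 - 208) = 1/(-225) = -1/225 ≈ -0.0044444)
(((93 - 74) - 166) + Q)**2 = (((93 - 74) - 166) - 1/225)**2 = ((19 - 166) - 1/225)**2 = (-147 - 1/225)**2 = (-33076/225)**2 = 1094021776/50625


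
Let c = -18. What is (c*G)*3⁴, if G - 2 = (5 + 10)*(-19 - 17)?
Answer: 784404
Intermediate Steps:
G = -538 (G = 2 + (5 + 10)*(-19 - 17) = 2 + 15*(-36) = 2 - 540 = -538)
(c*G)*3⁴ = -18*(-538)*3⁴ = 9684*81 = 784404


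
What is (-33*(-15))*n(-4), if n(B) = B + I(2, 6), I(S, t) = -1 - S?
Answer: -3465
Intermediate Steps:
n(B) = -3 + B (n(B) = B + (-1 - 1*2) = B + (-1 - 2) = B - 3 = -3 + B)
(-33*(-15))*n(-4) = (-33*(-15))*(-3 - 4) = 495*(-7) = -3465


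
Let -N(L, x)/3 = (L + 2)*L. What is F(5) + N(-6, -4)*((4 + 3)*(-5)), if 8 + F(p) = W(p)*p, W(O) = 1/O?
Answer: 2513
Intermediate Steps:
W(O) = 1/O
N(L, x) = -3*L*(2 + L) (N(L, x) = -3*(L + 2)*L = -3*(2 + L)*L = -3*L*(2 + L))
F(p) = -7 (F(p) = -8 + p/p = -8 + 1 = -7)
F(5) + N(-6, -4)*((4 + 3)*(-5)) = -7 + (-3*(-6)*(2 - 6))*((4 + 3)*(-5)) = -7 + (-3*(-6)*(-4))*(7*(-5)) = -7 - 72*(-35) = -7 + 2520 = 2513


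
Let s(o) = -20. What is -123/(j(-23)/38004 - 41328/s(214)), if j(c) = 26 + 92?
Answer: -11686230/196328959 ≈ -0.059524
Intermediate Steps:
j(c) = 118
-123/(j(-23)/38004 - 41328/s(214)) = -123/(118/38004 - 41328/(-20)) = -123/(118*(1/38004) - 41328*(-1/20)) = -123/(59/19002 + 10332/5) = -123/196328959/95010 = -123*95010/196328959 = -11686230/196328959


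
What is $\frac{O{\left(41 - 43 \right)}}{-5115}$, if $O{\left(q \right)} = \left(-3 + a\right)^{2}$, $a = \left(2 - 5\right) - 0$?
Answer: $- \frac{12}{1705} \approx -0.0070381$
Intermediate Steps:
$a = -3$ ($a = -3 + 0 = -3$)
$O{\left(q \right)} = 36$ ($O{\left(q \right)} = \left(-3 - 3\right)^{2} = \left(-6\right)^{2} = 36$)
$\frac{O{\left(41 - 43 \right)}}{-5115} = \frac{36}{-5115} = 36 \left(- \frac{1}{5115}\right) = - \frac{12}{1705}$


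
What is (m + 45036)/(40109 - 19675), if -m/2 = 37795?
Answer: -15277/10217 ≈ -1.4953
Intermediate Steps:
m = -75590 (m = -2*37795 = -75590)
(m + 45036)/(40109 - 19675) = (-75590 + 45036)/(40109 - 19675) = -30554/20434 = -30554*1/20434 = -15277/10217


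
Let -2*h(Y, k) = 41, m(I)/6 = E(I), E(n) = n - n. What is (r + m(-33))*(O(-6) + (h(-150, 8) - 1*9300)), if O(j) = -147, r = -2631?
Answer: 49817985/2 ≈ 2.4909e+7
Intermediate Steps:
E(n) = 0
m(I) = 0 (m(I) = 6*0 = 0)
h(Y, k) = -41/2 (h(Y, k) = -1/2*41 = -41/2)
(r + m(-33))*(O(-6) + (h(-150, 8) - 1*9300)) = (-2631 + 0)*(-147 + (-41/2 - 1*9300)) = -2631*(-147 + (-41/2 - 9300)) = -2631*(-147 - 18641/2) = -2631*(-18935/2) = 49817985/2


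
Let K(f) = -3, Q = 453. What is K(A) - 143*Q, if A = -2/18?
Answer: -64782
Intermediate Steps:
A = -⅑ (A = -2*1/18 = -⅑ ≈ -0.11111)
K(A) - 143*Q = -3 - 143*453 = -3 - 64779 = -64782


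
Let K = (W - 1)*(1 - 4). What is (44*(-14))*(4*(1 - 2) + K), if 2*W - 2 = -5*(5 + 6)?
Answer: -48356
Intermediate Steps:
W = -53/2 (W = 1 + (-5*(5 + 6))/2 = 1 + (-5*11)/2 = 1 + (1/2)*(-55) = 1 - 55/2 = -53/2 ≈ -26.500)
K = 165/2 (K = (-53/2 - 1)*(1 - 4) = -55/2*(-3) = 165/2 ≈ 82.500)
(44*(-14))*(4*(1 - 2) + K) = (44*(-14))*(4*(1 - 2) + 165/2) = -616*(4*(-1) + 165/2) = -616*(-4 + 165/2) = -616*157/2 = -48356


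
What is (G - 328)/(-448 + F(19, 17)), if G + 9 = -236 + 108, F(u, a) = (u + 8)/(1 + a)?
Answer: 930/893 ≈ 1.0414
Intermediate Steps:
F(u, a) = (8 + u)/(1 + a)
G = -137 (G = -9 + (-236 + 108) = -9 - 128 = -137)
(G - 328)/(-448 + F(19, 17)) = (-137 - 328)/(-448 + (8 + 19)/(1 + 17)) = -465/(-448 + 27/18) = -465/(-448 + (1/18)*27) = -465/(-448 + 3/2) = -465/(-893/2) = -465*(-2/893) = 930/893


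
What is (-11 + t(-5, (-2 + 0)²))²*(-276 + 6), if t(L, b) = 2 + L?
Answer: -52920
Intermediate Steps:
(-11 + t(-5, (-2 + 0)²))²*(-276 + 6) = (-11 + (2 - 5))²*(-276 + 6) = (-11 - 3)²*(-270) = (-14)²*(-270) = 196*(-270) = -52920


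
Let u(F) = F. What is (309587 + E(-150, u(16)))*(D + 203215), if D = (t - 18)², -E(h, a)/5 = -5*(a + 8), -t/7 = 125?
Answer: 310392964168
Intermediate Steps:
t = -875 (t = -7*125 = -875)
E(h, a) = 200 + 25*a (E(h, a) = -(-25)*(a + 8) = -(-25)*(8 + a) = -5*(-40 - 5*a) = 200 + 25*a)
D = 797449 (D = (-875 - 18)² = (-893)² = 797449)
(309587 + E(-150, u(16)))*(D + 203215) = (309587 + (200 + 25*16))*(797449 + 203215) = (309587 + (200 + 400))*1000664 = (309587 + 600)*1000664 = 310187*1000664 = 310392964168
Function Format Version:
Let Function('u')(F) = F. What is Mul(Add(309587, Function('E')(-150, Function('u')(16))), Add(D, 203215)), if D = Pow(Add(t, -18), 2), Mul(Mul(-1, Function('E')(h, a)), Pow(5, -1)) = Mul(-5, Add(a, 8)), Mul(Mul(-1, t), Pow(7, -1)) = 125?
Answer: 310392964168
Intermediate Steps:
t = -875 (t = Mul(-7, 125) = -875)
Function('E')(h, a) = Add(200, Mul(25, a)) (Function('E')(h, a) = Mul(-5, Mul(-5, Add(a, 8))) = Mul(-5, Mul(-5, Add(8, a))) = Mul(-5, Add(-40, Mul(-5, a))) = Add(200, Mul(25, a)))
D = 797449 (D = Pow(Add(-875, -18), 2) = Pow(-893, 2) = 797449)
Mul(Add(309587, Function('E')(-150, Function('u')(16))), Add(D, 203215)) = Mul(Add(309587, Add(200, Mul(25, 16))), Add(797449, 203215)) = Mul(Add(309587, Add(200, 400)), 1000664) = Mul(Add(309587, 600), 1000664) = Mul(310187, 1000664) = 310392964168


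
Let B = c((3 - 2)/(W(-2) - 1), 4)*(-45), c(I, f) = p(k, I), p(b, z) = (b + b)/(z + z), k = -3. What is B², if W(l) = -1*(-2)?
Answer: 18225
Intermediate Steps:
W(l) = 2
p(b, z) = b/z (p(b, z) = (2*b)/((2*z)) = (2*b)*(1/(2*z)) = b/z)
c(I, f) = -3/I
B = 135 (B = -3*(2 - 1)/(3 - 2)*(-45) = -3/1*(-45) = -3*1*(-45) = -3*(-45) = 135)
B² = 135² = 18225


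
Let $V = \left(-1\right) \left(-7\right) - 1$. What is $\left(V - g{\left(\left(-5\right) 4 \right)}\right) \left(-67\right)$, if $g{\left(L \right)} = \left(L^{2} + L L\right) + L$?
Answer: $51858$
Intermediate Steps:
$V = 6$ ($V = 7 - 1 = 6$)
$g{\left(L \right)} = L + 2 L^{2}$ ($g{\left(L \right)} = \left(L^{2} + L^{2}\right) + L = 2 L^{2} + L = L + 2 L^{2}$)
$\left(V - g{\left(\left(-5\right) 4 \right)}\right) \left(-67\right) = \left(6 - \left(-5\right) 4 \left(1 + 2 \left(\left(-5\right) 4\right)\right)\right) \left(-67\right) = \left(6 - - 20 \left(1 + 2 \left(-20\right)\right)\right) \left(-67\right) = \left(6 - - 20 \left(1 - 40\right)\right) \left(-67\right) = \left(6 - \left(-20\right) \left(-39\right)\right) \left(-67\right) = \left(6 - 780\right) \left(-67\right) = \left(-774\right) \left(-67\right) = 51858$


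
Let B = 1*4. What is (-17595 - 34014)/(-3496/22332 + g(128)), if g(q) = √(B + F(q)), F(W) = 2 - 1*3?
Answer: -251828283078/92745791 - 1608646801401*√3/92745791 ≈ -32757.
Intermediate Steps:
F(W) = -1 (F(W) = 2 - 3 = -1)
B = 4
g(q) = √3 (g(q) = √(4 - 1) = √3)
(-17595 - 34014)/(-3496/22332 + g(128)) = (-17595 - 34014)/(-3496/22332 + √3) = -51609/(-3496*1/22332 + √3) = -51609/(-874/5583 + √3)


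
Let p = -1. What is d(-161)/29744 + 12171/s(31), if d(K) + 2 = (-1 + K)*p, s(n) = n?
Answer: 22626199/57629 ≈ 392.62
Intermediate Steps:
d(K) = -1 - K (d(K) = -2 + (-1 + K)*(-1) = -2 + (1 - K) = -1 - K)
d(-161)/29744 + 12171/s(31) = (-1 - 1*(-161))/29744 + 12171/31 = (-1 + 161)*(1/29744) + 12171*(1/31) = 160*(1/29744) + 12171/31 = 10/1859 + 12171/31 = 22626199/57629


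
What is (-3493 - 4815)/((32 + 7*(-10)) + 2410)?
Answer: -2077/593 ≈ -3.5025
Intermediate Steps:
(-3493 - 4815)/((32 + 7*(-10)) + 2410) = -8308/((32 - 70) + 2410) = -8308/(-38 + 2410) = -8308/2372 = -8308*1/2372 = -2077/593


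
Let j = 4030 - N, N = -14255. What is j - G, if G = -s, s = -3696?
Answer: 14589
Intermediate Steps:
G = 3696 (G = -1*(-3696) = 3696)
j = 18285 (j = 4030 - 1*(-14255) = 4030 + 14255 = 18285)
j - G = 18285 - 1*3696 = 18285 - 3696 = 14589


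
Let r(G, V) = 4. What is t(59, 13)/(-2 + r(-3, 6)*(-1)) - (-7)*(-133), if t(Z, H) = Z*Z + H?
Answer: -4540/3 ≈ -1513.3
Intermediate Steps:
t(Z, H) = H + Z² (t(Z, H) = Z² + H = H + Z²)
t(59, 13)/(-2 + r(-3, 6)*(-1)) - (-7)*(-133) = (13 + 59²)/(-2 + 4*(-1)) - (-7)*(-133) = (13 + 3481)/(-2 - 4) - 1*931 = 3494/(-6) - 931 = 3494*(-⅙) - 931 = -1747/3 - 931 = -4540/3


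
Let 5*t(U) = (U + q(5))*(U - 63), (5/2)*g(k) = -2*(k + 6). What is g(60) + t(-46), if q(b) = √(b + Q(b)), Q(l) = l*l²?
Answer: 950 - 109*√130/5 ≈ 701.44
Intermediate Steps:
Q(l) = l³
g(k) = -24/5 - 4*k/5 (g(k) = 2*(-2*(k + 6))/5 = 2*(-2*(6 + k))/5 = 2*(-12 - 2*k)/5 = -24/5 - 4*k/5)
q(b) = √(b + b³)
t(U) = (-63 + U)*(U + √130)/5 (t(U) = ((U + √(5 + 5³))*(U - 63))/5 = ((U + √(5 + 125))*(-63 + U))/5 = ((U + √130)*(-63 + U))/5 = ((-63 + U)*(U + √130))/5 = (-63 + U)*(U + √130)/5)
g(60) + t(-46) = (-24/5 - ⅘*60) + (-63/5*(-46) - 63*√130/5 + (⅕)*(-46)² + (⅕)*(-46)*√130) = (-24/5 - 48) + (2898/5 - 63*√130/5 + (⅕)*2116 - 46*√130/5) = -264/5 + (2898/5 - 63*√130/5 + 2116/5 - 46*√130/5) = -264/5 + (5014/5 - 109*√130/5) = 950 - 109*√130/5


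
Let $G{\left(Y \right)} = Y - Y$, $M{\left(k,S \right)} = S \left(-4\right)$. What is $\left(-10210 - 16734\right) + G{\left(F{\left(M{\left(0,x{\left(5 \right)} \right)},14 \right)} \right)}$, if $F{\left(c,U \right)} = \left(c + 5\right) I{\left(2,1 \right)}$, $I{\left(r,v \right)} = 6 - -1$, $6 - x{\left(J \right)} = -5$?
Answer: $-26944$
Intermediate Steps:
$x{\left(J \right)} = 11$ ($x{\left(J \right)} = 6 - -5 = 6 + 5 = 11$)
$I{\left(r,v \right)} = 7$ ($I{\left(r,v \right)} = 6 + 1 = 7$)
$M{\left(k,S \right)} = - 4 S$
$F{\left(c,U \right)} = 35 + 7 c$ ($F{\left(c,U \right)} = \left(c + 5\right) 7 = \left(5 + c\right) 7 = 35 + 7 c$)
$G{\left(Y \right)} = 0$
$\left(-10210 - 16734\right) + G{\left(F{\left(M{\left(0,x{\left(5 \right)} \right)},14 \right)} \right)} = \left(-10210 - 16734\right) + 0 = -26944 + 0 = -26944$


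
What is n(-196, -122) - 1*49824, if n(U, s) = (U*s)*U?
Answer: -4736576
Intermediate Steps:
n(U, s) = s*U²
n(-196, -122) - 1*49824 = -122*(-196)² - 1*49824 = -122*38416 - 49824 = -4686752 - 49824 = -4736576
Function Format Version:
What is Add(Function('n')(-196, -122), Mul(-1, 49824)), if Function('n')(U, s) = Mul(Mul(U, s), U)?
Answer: -4736576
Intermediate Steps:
Function('n')(U, s) = Mul(s, Pow(U, 2))
Add(Function('n')(-196, -122), Mul(-1, 49824)) = Add(Mul(-122, Pow(-196, 2)), Mul(-1, 49824)) = Add(Mul(-122, 38416), -49824) = Add(-4686752, -49824) = -4736576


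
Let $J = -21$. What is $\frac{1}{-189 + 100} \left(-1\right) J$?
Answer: $- \frac{21}{89} \approx -0.23595$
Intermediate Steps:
$\frac{1}{-189 + 100} \left(-1\right) J = \frac{1}{-189 + 100} \left(-1\right) \left(-21\right) = \frac{1}{-89} \left(-1\right) \left(-21\right) = \left(- \frac{1}{89}\right) \left(-1\right) \left(-21\right) = \frac{1}{89} \left(-21\right) = - \frac{21}{89}$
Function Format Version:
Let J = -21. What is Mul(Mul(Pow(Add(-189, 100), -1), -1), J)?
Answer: Rational(-21, 89) ≈ -0.23595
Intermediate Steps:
Mul(Mul(Pow(Add(-189, 100), -1), -1), J) = Mul(Mul(Pow(Add(-189, 100), -1), -1), -21) = Mul(Mul(Pow(-89, -1), -1), -21) = Mul(Mul(Rational(-1, 89), -1), -21) = Mul(Rational(1, 89), -21) = Rational(-21, 89)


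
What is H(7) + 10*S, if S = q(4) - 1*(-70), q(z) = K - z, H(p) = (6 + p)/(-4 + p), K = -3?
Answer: 1903/3 ≈ 634.33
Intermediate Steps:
H(p) = (6 + p)/(-4 + p)
q(z) = -3 - z
S = 63 (S = (-3 - 1*4) - 1*(-70) = (-3 - 4) + 70 = -7 + 70 = 63)
H(7) + 10*S = (6 + 7)/(-4 + 7) + 10*63 = 13/3 + 630 = 1903/3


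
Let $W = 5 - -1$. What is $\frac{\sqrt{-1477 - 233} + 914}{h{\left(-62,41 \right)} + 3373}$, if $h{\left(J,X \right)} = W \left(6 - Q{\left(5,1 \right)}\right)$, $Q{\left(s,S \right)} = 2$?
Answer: $\frac{914}{3397} + \frac{3 i \sqrt{190}}{3397} \approx 0.26906 + 0.012173 i$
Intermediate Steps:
$W = 6$ ($W = 5 + 1 = 6$)
$h{\left(J,X \right)} = 24$ ($h{\left(J,X \right)} = 6 \left(6 - 2\right) = 6 \cdot 4 = 24$)
$\frac{\sqrt{-1477 - 233} + 914}{h{\left(-62,41 \right)} + 3373} = \frac{\sqrt{-1477 - 233} + 914}{24 + 3373} = \frac{\sqrt{-1710} + 914}{3397} = \left(3 i \sqrt{190} + 914\right) \frac{1}{3397} = \left(914 + 3 i \sqrt{190}\right) \frac{1}{3397} = \frac{914}{3397} + \frac{3 i \sqrt{190}}{3397}$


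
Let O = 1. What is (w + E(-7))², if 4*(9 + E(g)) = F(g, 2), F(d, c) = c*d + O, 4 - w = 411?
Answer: 2812329/16 ≈ 1.7577e+5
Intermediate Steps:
w = -407 (w = 4 - 1*411 = 4 - 411 = -407)
F(d, c) = 1 + c*d (F(d, c) = c*d + 1 = 1 + c*d)
E(g) = -35/4 + g/2 (E(g) = -9 + (1 + 2*g)/4 = -9 + (¼ + g/2) = -35/4 + g/2)
(w + E(-7))² = (-407 + (-35/4 + (½)*(-7)))² = (-407 + (-35/4 - 7/2))² = (-407 - 49/4)² = (-1677/4)² = 2812329/16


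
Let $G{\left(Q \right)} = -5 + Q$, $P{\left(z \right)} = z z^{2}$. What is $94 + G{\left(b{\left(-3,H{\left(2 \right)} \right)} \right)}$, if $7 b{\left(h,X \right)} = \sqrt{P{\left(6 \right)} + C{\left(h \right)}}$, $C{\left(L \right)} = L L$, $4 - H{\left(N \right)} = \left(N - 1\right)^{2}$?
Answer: $\frac{638}{7} \approx 91.143$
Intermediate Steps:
$H{\left(N \right)} = 4 - \left(-1 + N\right)^{2}$ ($H{\left(N \right)} = 4 - \left(N - 1\right)^{2} = 4 - \left(-1 + N\right)^{2}$)
$C{\left(L \right)} = L^{2}$
$P{\left(z \right)} = z^{3}$
$b{\left(h,X \right)} = \frac{\sqrt{216 + h^{2}}}{7}$ ($b{\left(h,X \right)} = \frac{\sqrt{6^{3} + h^{2}}}{7} = \frac{\sqrt{216 + h^{2}}}{7}$)
$94 + G{\left(b{\left(-3,H{\left(2 \right)} \right)} \right)} = 94 - \left(5 - \frac{\sqrt{216 + \left(-3\right)^{2}}}{7}\right) = 94 - \left(5 - \frac{\sqrt{216 + 9}}{7}\right) = 94 - \left(5 - \frac{\sqrt{225}}{7}\right) = 94 + \left(-5 + \frac{1}{7} \cdot 15\right) = 94 + \left(-5 + \frac{15}{7}\right) = 94 - \frac{20}{7} = \frac{638}{7}$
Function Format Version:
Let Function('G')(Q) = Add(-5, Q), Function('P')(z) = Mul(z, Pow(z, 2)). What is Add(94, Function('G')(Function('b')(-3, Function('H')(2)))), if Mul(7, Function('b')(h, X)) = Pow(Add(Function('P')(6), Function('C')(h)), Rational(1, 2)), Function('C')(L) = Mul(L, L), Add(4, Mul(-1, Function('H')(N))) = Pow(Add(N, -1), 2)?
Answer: Rational(638, 7) ≈ 91.143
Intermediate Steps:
Function('H')(N) = Add(4, Mul(-1, Pow(Add(-1, N), 2))) (Function('H')(N) = Add(4, Mul(-1, Pow(Add(N, -1), 2))) = Add(4, Mul(-1, Pow(Add(-1, N), 2))))
Function('C')(L) = Pow(L, 2)
Function('P')(z) = Pow(z, 3)
Function('b')(h, X) = Mul(Rational(1, 7), Pow(Add(216, Pow(h, 2)), Rational(1, 2))) (Function('b')(h, X) = Mul(Rational(1, 7), Pow(Add(Pow(6, 3), Pow(h, 2)), Rational(1, 2))) = Mul(Rational(1, 7), Pow(Add(216, Pow(h, 2)), Rational(1, 2))))
Add(94, Function('G')(Function('b')(-3, Function('H')(2)))) = Add(94, Add(-5, Mul(Rational(1, 7), Pow(Add(216, Pow(-3, 2)), Rational(1, 2))))) = Add(94, Add(-5, Mul(Rational(1, 7), Pow(Add(216, 9), Rational(1, 2))))) = Add(94, Add(-5, Mul(Rational(1, 7), Pow(225, Rational(1, 2))))) = Add(94, Add(-5, Mul(Rational(1, 7), 15))) = Add(94, Add(-5, Rational(15, 7))) = Add(94, Rational(-20, 7)) = Rational(638, 7)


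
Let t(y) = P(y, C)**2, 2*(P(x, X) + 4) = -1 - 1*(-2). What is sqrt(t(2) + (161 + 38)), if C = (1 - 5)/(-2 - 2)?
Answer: 13*sqrt(5)/2 ≈ 14.534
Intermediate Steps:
C = 1 (C = -4/(-4) = -4*(-1/4) = 1)
P(x, X) = -7/2 (P(x, X) = -4 + (-1 - 1*(-2))/2 = -4 + (-1 + 2)/2 = -4 + (1/2)*1 = -4 + 1/2 = -7/2)
t(y) = 49/4 (t(y) = (-7/2)**2 = 49/4)
sqrt(t(2) + (161 + 38)) = sqrt(49/4 + (161 + 38)) = sqrt(49/4 + 199) = sqrt(845/4) = 13*sqrt(5)/2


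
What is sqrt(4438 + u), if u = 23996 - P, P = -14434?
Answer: 2*sqrt(10717) ≈ 207.05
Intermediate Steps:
u = 38430 (u = 23996 - 1*(-14434) = 23996 + 14434 = 38430)
sqrt(4438 + u) = sqrt(4438 + 38430) = sqrt(42868) = 2*sqrt(10717)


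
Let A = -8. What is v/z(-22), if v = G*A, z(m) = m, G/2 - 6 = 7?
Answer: 104/11 ≈ 9.4545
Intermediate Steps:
G = 26 (G = 12 + 2*7 = 12 + 14 = 26)
v = -208 (v = 26*(-8) = -208)
v/z(-22) = -208/(-22) = -208*(-1/22) = 104/11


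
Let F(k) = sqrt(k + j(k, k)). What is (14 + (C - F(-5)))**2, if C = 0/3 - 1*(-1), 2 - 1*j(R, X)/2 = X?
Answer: 144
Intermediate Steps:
j(R, X) = 4 - 2*X
F(k) = sqrt(4 - k) (F(k) = sqrt(k + (4 - 2*k)) = sqrt(4 - k))
C = 1 (C = 0*(1/3) + 1 = 0 + 1 = 1)
(14 + (C - F(-5)))**2 = (14 + (1 - sqrt(4 - 1*(-5))))**2 = (14 + (1 - sqrt(4 + 5)))**2 = (14 + (1 - sqrt(9)))**2 = (14 + (1 - 1*3))**2 = (14 + (1 - 3))**2 = (14 - 2)**2 = 12**2 = 144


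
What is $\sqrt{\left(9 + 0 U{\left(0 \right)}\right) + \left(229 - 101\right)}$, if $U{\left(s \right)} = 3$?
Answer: $\sqrt{137} \approx 11.705$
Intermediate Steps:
$\sqrt{\left(9 + 0 U{\left(0 \right)}\right) + \left(229 - 101\right)} = \sqrt{\left(9 + 0 \cdot 3\right) + \left(229 - 101\right)} = \sqrt{\left(9 + 0\right) + 128} = \sqrt{9 + 128} = \sqrt{137}$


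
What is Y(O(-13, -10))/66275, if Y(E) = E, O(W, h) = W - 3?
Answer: -16/66275 ≈ -0.00024142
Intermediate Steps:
O(W, h) = -3 + W
Y(O(-13, -10))/66275 = (-3 - 13)/66275 = -16*1/66275 = -16/66275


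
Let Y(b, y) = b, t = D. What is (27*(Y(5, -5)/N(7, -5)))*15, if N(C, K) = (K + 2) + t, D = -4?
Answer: -2025/7 ≈ -289.29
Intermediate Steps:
t = -4
N(C, K) = -2 + K (N(C, K) = (K + 2) - 4 = (2 + K) - 4 = -2 + K)
(27*(Y(5, -5)/N(7, -5)))*15 = (27*(5/(-2 - 5)))*15 = (27*(5/(-7)))*15 = (27*(5*(-⅐)))*15 = (27*(-5/7))*15 = -135/7*15 = -2025/7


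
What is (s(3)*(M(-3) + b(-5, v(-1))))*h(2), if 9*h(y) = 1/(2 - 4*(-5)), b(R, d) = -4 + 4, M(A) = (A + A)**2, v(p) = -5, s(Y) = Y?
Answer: 6/11 ≈ 0.54545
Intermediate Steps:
M(A) = 4*A**2 (M(A) = (2*A)**2 = 4*A**2)
b(R, d) = 0
h(y) = 1/198 (h(y) = 1/(9*(2 - 4*(-5))) = 1/(9*(2 + 20)) = (1/9)/22 = (1/9)*(1/22) = 1/198)
(s(3)*(M(-3) + b(-5, v(-1))))*h(2) = (3*(4*(-3)**2 + 0))*(1/198) = (3*(4*9 + 0))*(1/198) = (3*(36 + 0))*(1/198) = (3*36)*(1/198) = 108*(1/198) = 6/11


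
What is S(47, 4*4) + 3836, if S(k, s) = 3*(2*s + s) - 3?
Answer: 3977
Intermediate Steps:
S(k, s) = -3 + 9*s (S(k, s) = 3*(3*s) - 3 = 9*s - 3 = -3 + 9*s)
S(47, 4*4) + 3836 = (-3 + 9*(4*4)) + 3836 = (-3 + 9*16) + 3836 = (-3 + 144) + 3836 = 141 + 3836 = 3977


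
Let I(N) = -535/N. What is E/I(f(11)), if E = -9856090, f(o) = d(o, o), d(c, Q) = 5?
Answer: 9856090/107 ≈ 92113.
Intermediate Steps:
f(o) = 5
E/I(f(11)) = -9856090/((-535/5)) = -9856090/((-535*1/5)) = -9856090/(-107) = -9856090*(-1/107) = 9856090/107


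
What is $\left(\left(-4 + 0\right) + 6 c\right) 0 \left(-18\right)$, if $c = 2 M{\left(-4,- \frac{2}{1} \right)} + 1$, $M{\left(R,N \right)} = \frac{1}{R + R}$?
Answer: $0$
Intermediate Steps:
$M{\left(R,N \right)} = \frac{1}{2 R}$
$c = \frac{3}{4}$ ($c = 2 \frac{1}{2 \left(-4\right)} + 1 = 2 \cdot \frac{1}{2} \left(- \frac{1}{4}\right) + 1 = 2 \left(- \frac{1}{8}\right) + 1 = - \frac{1}{4} + 1 = \frac{3}{4} \approx 0.75$)
$\left(\left(-4 + 0\right) + 6 c\right) 0 \left(-18\right) = \left(\left(-4 + 0\right) + 6 \cdot \frac{3}{4}\right) 0 \left(-18\right) = \left(-4 + \frac{9}{2}\right) 0 \left(-18\right) = \frac{1}{2} \cdot 0 \left(-18\right) = 0 \left(-18\right) = 0$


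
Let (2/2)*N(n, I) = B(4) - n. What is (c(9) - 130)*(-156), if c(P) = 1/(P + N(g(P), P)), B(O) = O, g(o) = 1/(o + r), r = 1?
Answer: 871520/43 ≈ 20268.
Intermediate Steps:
g(o) = 1/(1 + o) (g(o) = 1/(o + 1) = 1/(1 + o))
N(n, I) = 4 - n
c(P) = 1/(4 + P - 1/(1 + P)) (c(P) = 1/(P + (4 - 1/(1 + P))) = 1/(4 + P - 1/(1 + P)))
(c(9) - 130)*(-156) = ((1 + 9)/(3 + 9**2 + 5*9) - 130)*(-156) = (10/(3 + 81 + 45) - 130)*(-156) = (10/129 - 130)*(-156) = -16760/129*(-156) = 871520/43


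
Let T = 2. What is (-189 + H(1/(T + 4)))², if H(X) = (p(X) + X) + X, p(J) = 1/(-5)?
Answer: 8025889/225 ≈ 35671.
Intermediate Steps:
p(J) = -⅕
H(X) = -⅕ + 2*X (H(X) = (-⅕ + X) + X = -⅕ + 2*X)
(-189 + H(1/(T + 4)))² = (-189 + (-⅕ + 2/(2 + 4)))² = (-189 + (-⅕ + 2/6))² = (-189 + (-⅕ + 2*(⅙)))² = (-189 + (-⅕ + ⅓))² = (-189 + 2/15)² = (-2833/15)² = 8025889/225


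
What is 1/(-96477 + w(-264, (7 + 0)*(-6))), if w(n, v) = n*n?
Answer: -1/26781 ≈ -3.7340e-5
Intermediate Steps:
w(n, v) = n²
1/(-96477 + w(-264, (7 + 0)*(-6))) = 1/(-96477 + (-264)²) = 1/(-96477 + 69696) = 1/(-26781) = -1/26781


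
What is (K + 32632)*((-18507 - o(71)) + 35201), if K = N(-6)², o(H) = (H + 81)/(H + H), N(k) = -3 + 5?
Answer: 38680121928/71 ≈ 5.4479e+8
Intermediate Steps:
N(k) = 2
o(H) = (81 + H)/(2*H) (o(H) = (81 + H)/((2*H)) = (81 + H)*(1/(2*H)) = (81 + H)/(2*H))
K = 4 (K = 2² = 4)
(K + 32632)*((-18507 - o(71)) + 35201) = (4 + 32632)*((-18507 - (81 + 71)/(2*71)) + 35201) = 32636*((-18507 - 152/(2*71)) + 35201) = 32636*((-18507 - 1*76/71) + 35201) = 32636*((-18507 - 76/71) + 35201) = 32636*(-1314073/71 + 35201) = 32636*(1185198/71) = 38680121928/71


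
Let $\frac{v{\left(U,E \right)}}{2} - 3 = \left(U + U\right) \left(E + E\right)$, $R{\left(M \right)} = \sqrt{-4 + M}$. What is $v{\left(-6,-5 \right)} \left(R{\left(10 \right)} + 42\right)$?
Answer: $10332 + 246 \sqrt{6} \approx 10935.0$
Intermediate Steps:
$v{\left(U,E \right)} = 6 + 8 E U$ ($v{\left(U,E \right)} = 6 + 2 \left(U + U\right) \left(E + E\right) = 6 + 2 \cdot 2 U 2 E = 6 + 2 \cdot 4 E U = 6 + 8 E U$)
$v{\left(-6,-5 \right)} \left(R{\left(10 \right)} + 42\right) = \left(6 + 8 \left(-5\right) \left(-6\right)\right) \left(\sqrt{-4 + 10} + 42\right) = \left(6 + 240\right) \left(\sqrt{6} + 42\right) = 246 \left(42 + \sqrt{6}\right) = 10332 + 246 \sqrt{6}$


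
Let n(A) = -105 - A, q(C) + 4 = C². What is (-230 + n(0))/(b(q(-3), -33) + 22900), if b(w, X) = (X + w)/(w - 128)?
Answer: -41205/2816728 ≈ -0.014629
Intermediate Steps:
q(C) = -4 + C²
b(w, X) = (X + w)/(-128 + w)
(-230 + n(0))/(b(q(-3), -33) + 22900) = (-230 + (-105 - 1*0))/((-33 + (-4 + (-3)²))/(-128 + (-4 + (-3)²)) + 22900) = (-230 + (-105 + 0))/((-33 + (-4 + 9))/(-128 + (-4 + 9)) + 22900) = (-230 - 105)/((-33 + 5)/(-128 + 5) + 22900) = -335/(-28/(-123) + 22900) = -335/(-1/123*(-28) + 22900) = -335/(28/123 + 22900) = -335/2816728/123 = -335*123/2816728 = -41205/2816728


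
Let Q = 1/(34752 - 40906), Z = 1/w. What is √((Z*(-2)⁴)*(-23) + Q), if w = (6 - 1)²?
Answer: 3*I*√1548549482/30770 ≈ 3.8367*I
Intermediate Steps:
w = 25 (w = 5² = 25)
Z = 1/25 ≈ 0.040000
Q = -1/6154 (Q = 1/(-6154) = -1/6154 ≈ -0.00016250)
√((Z*(-2)⁴)*(-23) + Q) = √(((1/25)*(-2)⁴)*(-23) - 1/6154) = √(((1/25)*16)*(-23) - 1/6154) = √((16/25)*(-23) - 1/6154) = √(-368/25 - 1/6154) = √(-2264697/153850) = 3*I*√1548549482/30770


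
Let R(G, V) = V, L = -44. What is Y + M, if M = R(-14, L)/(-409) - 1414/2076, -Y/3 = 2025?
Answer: -2579336141/424542 ≈ -6075.6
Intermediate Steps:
Y = -6075 (Y = -3*2025 = -6075)
M = -243491/424542 (M = -44/(-409) - 1414/2076 = -44*(-1/409) - 1414*1/2076 = 44/409 - 707/1038 = -243491/424542 ≈ -0.57354)
Y + M = -6075 - 243491/424542 = -2579336141/424542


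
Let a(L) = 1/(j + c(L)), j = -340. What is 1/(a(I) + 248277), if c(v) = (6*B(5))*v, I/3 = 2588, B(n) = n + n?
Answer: 465500/115572943501 ≈ 4.0278e-6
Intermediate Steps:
B(n) = 2*n
I = 7764 (I = 3*2588 = 7764)
c(v) = 60*v (c(v) = (6*(2*5))*v = (6*10)*v = 60*v)
a(L) = 1/(-340 + 60*L)
1/(a(I) + 248277) = 1/(1/(20*(-17 + 3*7764)) + 248277) = 1/(1/(20*(-17 + 23292)) + 248277) = 1/((1/20)/23275 + 248277) = 1/((1/20)*(1/23275) + 248277) = 1/(1/465500 + 248277) = 1/(115572943501/465500) = 465500/115572943501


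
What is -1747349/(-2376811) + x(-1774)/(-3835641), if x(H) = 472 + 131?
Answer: 2233590082892/3038864573617 ≈ 0.73501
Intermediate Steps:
x(H) = 603
-1747349/(-2376811) + x(-1774)/(-3835641) = -1747349/(-2376811) + 603/(-3835641) = -1747349*(-1/2376811) + 603*(-1/3835641) = 1747349/2376811 - 201/1278547 = 2233590082892/3038864573617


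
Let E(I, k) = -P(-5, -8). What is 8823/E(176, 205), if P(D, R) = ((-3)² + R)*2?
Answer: -8823/2 ≈ -4411.5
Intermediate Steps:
P(D, R) = 18 + 2*R (P(D, R) = (9 + R)*2 = 18 + 2*R)
E(I, k) = -2 (E(I, k) = -(18 + 2*(-8)) = -(18 - 16) = -1*2 = -2)
8823/E(176, 205) = 8823/(-2) = 8823*(-½) = -8823/2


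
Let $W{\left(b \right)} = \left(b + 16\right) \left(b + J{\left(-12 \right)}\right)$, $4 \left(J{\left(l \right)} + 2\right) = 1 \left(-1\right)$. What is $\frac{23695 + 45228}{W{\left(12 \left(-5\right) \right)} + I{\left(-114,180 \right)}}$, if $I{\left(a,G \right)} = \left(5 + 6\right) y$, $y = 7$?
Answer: $\frac{68923}{2816} \approx 24.475$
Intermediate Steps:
$J{\left(l \right)} = - \frac{9}{4}$ ($J{\left(l \right)} = -2 + \frac{1 \left(-1\right)}{4} = -2 + \frac{1}{4} \left(-1\right) = -2 - \frac{1}{4} = - \frac{9}{4}$)
$I{\left(a,G \right)} = 77$ ($I{\left(a,G \right)} = \left(5 + 6\right) 7 = 11 \cdot 7 = 77$)
$W{\left(b \right)} = \left(16 + b\right) \left(- \frac{9}{4} + b\right)$ ($W{\left(b \right)} = \left(b + 16\right) \left(b - \frac{9}{4}\right) = \left(16 + b\right) \left(- \frac{9}{4} + b\right)$)
$\frac{23695 + 45228}{W{\left(12 \left(-5\right) \right)} + I{\left(-114,180 \right)}} = \frac{23695 + 45228}{\left(-36 + \left(12 \left(-5\right)\right)^{2} + \frac{55 \cdot 12 \left(-5\right)}{4}\right) + 77} = \frac{68923}{\left(-36 + \left(-60\right)^{2} + \frac{55}{4} \left(-60\right)\right) + 77} = \frac{68923}{\left(-36 + 3600 - 825\right) + 77} = \frac{68923}{2739 + 77} = \frac{68923}{2816}$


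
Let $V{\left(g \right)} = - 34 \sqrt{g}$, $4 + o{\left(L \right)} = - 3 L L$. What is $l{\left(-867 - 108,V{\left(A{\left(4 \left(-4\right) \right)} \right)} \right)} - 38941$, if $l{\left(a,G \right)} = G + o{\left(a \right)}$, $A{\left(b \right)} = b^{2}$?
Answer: $-2891364$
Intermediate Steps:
$o{\left(L \right)} = -4 - 3 L^{2}$ ($o{\left(L \right)} = -4 + - 3 L L = -4 - 3 L^{2}$)
$l{\left(a,G \right)} = -4 + G - 3 a^{2}$ ($l{\left(a,G \right)} = G - \left(4 + 3 a^{2}\right) = -4 + G - 3 a^{2}$)
$l{\left(-867 - 108,V{\left(A{\left(4 \left(-4\right) \right)} \right)} \right)} - 38941 = \left(-4 - 34 \sqrt{\left(4 \left(-4\right)\right)^{2}} - 3 \left(-867 - 108\right)^{2}\right) - 38941 = \left(-4 - 34 \sqrt{\left(-16\right)^{2}} - 3 \left(-867 - 108\right)^{2}\right) - 38941 = \left(-4 - 34 \sqrt{256} - 3 \left(-975\right)^{2}\right) - 38941 = \left(-4 - 544 - 2851875\right) - 38941 = -2852423 - 38941 = -2891364$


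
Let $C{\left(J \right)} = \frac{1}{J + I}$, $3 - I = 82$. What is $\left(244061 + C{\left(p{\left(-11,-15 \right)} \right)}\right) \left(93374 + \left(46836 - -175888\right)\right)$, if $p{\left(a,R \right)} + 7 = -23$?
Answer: $\frac{8409043827504}{109} \approx 7.7147 \cdot 10^{10}$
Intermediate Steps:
$I = -79$ ($I = 3 - 82 = -79$)
$p{\left(a,R \right)} = -30$ ($p{\left(a,R \right)} = -7 - 23 = -30$)
$C{\left(J \right)} = \frac{1}{-79 + J}$ ($C{\left(J \right)} = \frac{1}{J - 79} = \frac{1}{-79 + J}$)
$\left(244061 + C{\left(p{\left(-11,-15 \right)} \right)}\right) \left(93374 + \left(46836 - -175888\right)\right) = \left(244061 + \frac{1}{-79 - 30}\right) \left(93374 + \left(46836 - -175888\right)\right) = \left(244061 + \frac{1}{-109}\right) \left(93374 + \left(46836 + 175888\right)\right) = \left(244061 - \frac{1}{109}\right) \left(93374 + 222724\right) = \frac{26602648}{109} \cdot 316098 = \frac{8409043827504}{109}$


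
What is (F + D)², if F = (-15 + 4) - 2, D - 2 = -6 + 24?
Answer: 49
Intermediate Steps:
D = 20 (D = 2 + (-6 + 24) = 2 + 18 = 20)
F = -13 (F = -11 - 2 = -13)
(F + D)² = (-13 + 20)² = 7² = 49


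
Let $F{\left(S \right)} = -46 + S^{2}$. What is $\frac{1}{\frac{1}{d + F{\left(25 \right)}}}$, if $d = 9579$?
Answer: $10158$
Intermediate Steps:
$\frac{1}{\frac{1}{d + F{\left(25 \right)}}} = \frac{1}{\frac{1}{9579 - \left(46 - 25^{2}\right)}} = \frac{1}{\frac{1}{9579 + \left(-46 + 625\right)}} = \frac{1}{\frac{1}{9579 + 579}} = \frac{1}{\frac{1}{10158}} = 10158$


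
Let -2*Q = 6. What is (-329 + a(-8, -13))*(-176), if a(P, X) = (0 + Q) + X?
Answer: 60720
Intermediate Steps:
Q = -3 (Q = -1/2*6 = -3)
a(P, X) = -3 + X (a(P, X) = (0 - 3) + X = -3 + X)
(-329 + a(-8, -13))*(-176) = (-329 + (-3 - 13))*(-176) = (-329 - 16)*(-176) = -345*(-176) = 60720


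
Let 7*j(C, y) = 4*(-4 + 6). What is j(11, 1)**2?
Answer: 64/49 ≈ 1.3061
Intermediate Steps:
j(C, y) = 8/7 (j(C, y) = (4*(-4 + 6))/7 = (4*2)/7 = (1/7)*8 = 8/7)
j(11, 1)**2 = (8/7)**2 = 64/49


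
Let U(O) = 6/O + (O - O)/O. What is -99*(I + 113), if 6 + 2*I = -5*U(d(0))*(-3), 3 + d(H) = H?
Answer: -9405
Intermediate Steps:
d(H) = -3 + H
U(O) = 6/O (U(O) = 6/O + 0/O = 6/O + 0 = 6/O)
I = -18 (I = -3 + (-30/(-3 + 0)*(-3))/2 = -3 + (-30/(-3)*(-3))/2 = -3 + (-30*(-1)/3*(-3))/2 = -3 + (-5*(-2)*(-3))/2 = -3 + (10*(-3))/2 = -3 + (½)*(-30) = -3 - 15 = -18)
-99*(I + 113) = -99*(-18 + 113) = -99*95 = -9405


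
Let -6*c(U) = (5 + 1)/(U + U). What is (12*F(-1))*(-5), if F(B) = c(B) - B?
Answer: -90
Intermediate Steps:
c(U) = -1/(2*U) (c(U) = -(5 + 1)/(6*(U + U)) = -1/(2*U))
F(B) = -B - 1/(2*B) (F(B) = -1/(2*B) - B = -B - 1/(2*B))
(12*F(-1))*(-5) = (12*(-1*(-1) - ½/(-1)))*(-5) = (12*(1 - ½*(-1)))*(-5) = (12*(1 + ½))*(-5) = (12*(3/2))*(-5) = 18*(-5) = -90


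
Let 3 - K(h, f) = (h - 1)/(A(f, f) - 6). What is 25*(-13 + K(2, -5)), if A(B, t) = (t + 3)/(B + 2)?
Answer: -3925/16 ≈ -245.31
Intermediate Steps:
A(B, t) = (3 + t)/(2 + B)
K(h, f) = 3 - (-1 + h)/(-6 + (3 + f)/(2 + f)) (K(h, f) = 3 - (h - 1)/((3 + f)/(2 + f) - 6) = 3 - (-1 + h)/(-6 + (3 + f)/(2 + f)))
25*(-13 + K(2, -5)) = 25*(-13 + (-9 - 3*(-5) + (2 - 5)*(17 + 2))/(9 + 5*(-5))) = 25*(-13 + (-9 + 15 - 3*19)/(9 - 25)) = 25*(-13 + (-9 + 15 - 57)/(-16)) = 25*(-13 - 1/16*(-51)) = 25*(-13 + 51/16) = 25*(-157/16) = -3925/16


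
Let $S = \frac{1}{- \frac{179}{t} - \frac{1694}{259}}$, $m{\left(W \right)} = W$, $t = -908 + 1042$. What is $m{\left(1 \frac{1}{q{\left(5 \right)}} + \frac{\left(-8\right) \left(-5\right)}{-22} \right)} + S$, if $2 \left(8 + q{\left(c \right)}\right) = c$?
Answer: $- \frac{83060}{39051} \approx -2.127$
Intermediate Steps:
$q{\left(c \right)} = -8 + \frac{c}{2}$
$t = 134$
$S = - \frac{4958}{39051}$ ($S = \frac{1}{- \frac{179}{134} - \frac{1694}{259}} = \frac{1}{\left(-179\right) \frac{1}{134} - \frac{242}{37}} = \frac{1}{- \frac{179}{134} - \frac{242}{37}} = \frac{1}{- \frac{39051}{4958}} = - \frac{4958}{39051} \approx -0.12696$)
$m{\left(1 \frac{1}{q{\left(5 \right)}} + \frac{\left(-8\right) \left(-5\right)}{-22} \right)} + S = \left(1 \frac{1}{-8 + \frac{1}{2} \cdot 5} + \frac{\left(-8\right) \left(-5\right)}{-22}\right) - \frac{4958}{39051} = \left(1 \frac{1}{-8 + \frac{5}{2}} + 40 \left(- \frac{1}{22}\right)\right) - \frac{4958}{39051} = \left(1 \frac{1}{- \frac{11}{2}} - \frac{20}{11}\right) - \frac{4958}{39051} = \left(1 \left(- \frac{2}{11}\right) - \frac{20}{11}\right) - \frac{4958}{39051} = \left(- \frac{2}{11} - \frac{20}{11}\right) - \frac{4958}{39051} = -2 - \frac{4958}{39051} = - \frac{83060}{39051}$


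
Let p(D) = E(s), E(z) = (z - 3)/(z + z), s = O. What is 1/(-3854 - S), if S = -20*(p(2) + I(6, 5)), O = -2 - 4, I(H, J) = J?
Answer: -1/3739 ≈ -0.00026745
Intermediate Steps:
O = -6
s = -6
E(z) = (-3 + z)/(2*z) (E(z) = (-3 + z)/((2*z)) = (-3 + z)*(1/(2*z)) = (-3 + z)/(2*z))
p(D) = 3/4 (p(D) = (1/2)*(-3 - 6)/(-6) = (1/2)*(-1/6)*(-9) = 3/4)
S = -115 (S = -20*(3/4 + 5) = -20*23/4 = -115)
1/(-3854 - S) = 1/(-3854 - 1*(-115)) = 1/(-3854 + 115) = 1/(-3739) = -1/3739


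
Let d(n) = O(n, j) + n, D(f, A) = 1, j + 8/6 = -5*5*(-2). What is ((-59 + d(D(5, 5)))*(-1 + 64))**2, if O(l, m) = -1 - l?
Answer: 14288400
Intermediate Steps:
j = 146/3 (j = -4/3 - 5*5*(-2) = -4/3 - 25*(-2) = -4/3 + 50 = 146/3 ≈ 48.667)
d(n) = -1 (d(n) = (-1 - n) + n = -1)
((-59 + d(D(5, 5)))*(-1 + 64))**2 = ((-59 - 1)*(-1 + 64))**2 = (-60*63)**2 = (-3780)**2 = 14288400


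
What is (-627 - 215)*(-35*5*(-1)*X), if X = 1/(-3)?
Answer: 147350/3 ≈ 49117.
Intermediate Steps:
X = -1/3 ≈ -0.33333
(-627 - 215)*(-35*5*(-1)*X) = (-627 - 215)*(-35*5*(-1)*(-1)/3) = -(-29470)*(-5*(-1/3)) = -(-29470)*5/3 = -842*(-175/3) = 147350/3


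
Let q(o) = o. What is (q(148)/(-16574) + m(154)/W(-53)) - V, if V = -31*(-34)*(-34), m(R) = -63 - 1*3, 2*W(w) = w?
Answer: 15740655358/439211 ≈ 35839.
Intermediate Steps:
W(w) = w/2
m(R) = -66 (m(R) = -63 - 3 = -66)
V = -35836 (V = 1054*(-34) = -35836)
(q(148)/(-16574) + m(154)/W(-53)) - V = (148/(-16574) - 66/((1/2)*(-53))) - 1*(-35836) = (148*(-1/16574) - 66/(-53/2)) + 35836 = (-74/8287 - 66*(-2/53)) + 35836 = (-74/8287 + 132/53) + 35836 = 1089962/439211 + 35836 = 15740655358/439211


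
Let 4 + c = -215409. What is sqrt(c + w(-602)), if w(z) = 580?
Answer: I*sqrt(214833) ≈ 463.5*I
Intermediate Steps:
c = -215413 (c = -4 - 215409 = -215413)
sqrt(c + w(-602)) = sqrt(-215413 + 580) = sqrt(-214833) = I*sqrt(214833)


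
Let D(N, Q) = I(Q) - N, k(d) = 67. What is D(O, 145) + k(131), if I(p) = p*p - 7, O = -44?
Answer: 21129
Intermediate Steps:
I(p) = -7 + p² (I(p) = p² - 7 = -7 + p²)
D(N, Q) = -7 + Q² - N (D(N, Q) = (-7 + Q²) - N = -7 + Q² - N)
D(O, 145) + k(131) = (-7 + 145² - 1*(-44)) + 67 = (-7 + 21025 + 44) + 67 = 21062 + 67 = 21129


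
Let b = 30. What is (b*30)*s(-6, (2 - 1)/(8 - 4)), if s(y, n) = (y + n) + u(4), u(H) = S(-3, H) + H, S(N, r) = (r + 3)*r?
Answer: 23625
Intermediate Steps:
S(N, r) = r*(3 + r) (S(N, r) = (3 + r)*r = r*(3 + r))
u(H) = H + H*(3 + H) (u(H) = H*(3 + H) + H = H + H*(3 + H))
s(y, n) = 32 + n + y (s(y, n) = (y + n) + 4*(4 + 4) = (n + y) + 4*8 = (n + y) + 32 = 32 + n + y)
(b*30)*s(-6, (2 - 1)/(8 - 4)) = (30*30)*(32 + (2 - 1)/(8 - 4) - 6) = 900*(32 + 1/4 - 6) = 900*(32 + 1*(¼) - 6) = 900*(32 + ¼ - 6) = 900*(105/4) = 23625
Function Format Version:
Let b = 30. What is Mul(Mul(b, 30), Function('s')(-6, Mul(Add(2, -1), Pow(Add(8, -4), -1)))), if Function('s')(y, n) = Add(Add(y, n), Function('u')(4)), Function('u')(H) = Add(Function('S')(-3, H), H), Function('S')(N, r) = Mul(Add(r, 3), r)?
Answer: 23625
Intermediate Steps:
Function('S')(N, r) = Mul(r, Add(3, r)) (Function('S')(N, r) = Mul(Add(3, r), r) = Mul(r, Add(3, r)))
Function('u')(H) = Add(H, Mul(H, Add(3, H))) (Function('u')(H) = Add(Mul(H, Add(3, H)), H) = Add(H, Mul(H, Add(3, H))))
Function('s')(y, n) = Add(32, n, y) (Function('s')(y, n) = Add(Add(y, n), Mul(4, Add(4, 4))) = Add(Add(n, y), Mul(4, 8)) = Add(Add(n, y), 32) = Add(32, n, y))
Mul(Mul(b, 30), Function('s')(-6, Mul(Add(2, -1), Pow(Add(8, -4), -1)))) = Mul(Mul(30, 30), Add(32, Mul(Add(2, -1), Pow(Add(8, -4), -1)), -6)) = Mul(900, Add(32, Mul(1, Pow(4, -1)), -6)) = Mul(900, Add(32, Mul(1, Rational(1, 4)), -6)) = Mul(900, Add(32, Rational(1, 4), -6)) = Mul(900, Rational(105, 4)) = 23625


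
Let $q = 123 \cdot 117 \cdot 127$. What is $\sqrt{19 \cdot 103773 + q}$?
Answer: $4 \sqrt{237459} \approx 1949.2$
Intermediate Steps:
$q = 1827657$ ($q = 14391 \cdot 127 = 1827657$)
$\sqrt{19 \cdot 103773 + q} = \sqrt{19 \cdot 103773 + 1827657} = \sqrt{1971687 + 1827657} = \sqrt{3799344} = 4 \sqrt{237459}$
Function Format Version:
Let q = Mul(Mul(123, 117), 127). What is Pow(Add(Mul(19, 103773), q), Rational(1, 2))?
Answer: Mul(4, Pow(237459, Rational(1, 2))) ≈ 1949.2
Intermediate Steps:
q = 1827657 (q = Mul(14391, 127) = 1827657)
Pow(Add(Mul(19, 103773), q), Rational(1, 2)) = Pow(Add(Mul(19, 103773), 1827657), Rational(1, 2)) = Pow(Add(1971687, 1827657), Rational(1, 2)) = Pow(3799344, Rational(1, 2)) = Mul(4, Pow(237459, Rational(1, 2)))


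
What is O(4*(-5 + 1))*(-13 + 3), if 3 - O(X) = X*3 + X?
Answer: -670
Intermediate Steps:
O(X) = 3 - 4*X (O(X) = 3 - (X*3 + X) = 3 - (3*X + X) = 3 - 4*X)
O(4*(-5 + 1))*(-13 + 3) = (3 - 16*(-5 + 1))*(-13 + 3) = (3 - 16*(-4))*(-10) = (3 - 4*(-16))*(-10) = (3 + 64)*(-10) = 67*(-10) = -670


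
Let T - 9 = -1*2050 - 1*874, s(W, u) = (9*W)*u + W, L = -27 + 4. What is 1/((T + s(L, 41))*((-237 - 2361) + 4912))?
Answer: -1/26437450 ≈ -3.7825e-8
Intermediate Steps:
L = -23
s(W, u) = W + 9*W*u (s(W, u) = 9*W*u + W = W + 9*W*u)
T = -2915 (T = 9 + (-1*2050 - 1*874) = 9 + (-2050 - 874) = 9 - 2924 = -2915)
1/((T + s(L, 41))*((-237 - 2361) + 4912)) = 1/((-2915 - 23*(1 + 9*41))*((-237 - 2361) + 4912)) = 1/((-2915 - 23*(1 + 369))*(-2598 + 4912)) = 1/((-2915 - 23*370)*2314) = 1/((-2915 - 8510)*2314) = 1/(-11425*2314) = 1/(-26437450) = -1/26437450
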